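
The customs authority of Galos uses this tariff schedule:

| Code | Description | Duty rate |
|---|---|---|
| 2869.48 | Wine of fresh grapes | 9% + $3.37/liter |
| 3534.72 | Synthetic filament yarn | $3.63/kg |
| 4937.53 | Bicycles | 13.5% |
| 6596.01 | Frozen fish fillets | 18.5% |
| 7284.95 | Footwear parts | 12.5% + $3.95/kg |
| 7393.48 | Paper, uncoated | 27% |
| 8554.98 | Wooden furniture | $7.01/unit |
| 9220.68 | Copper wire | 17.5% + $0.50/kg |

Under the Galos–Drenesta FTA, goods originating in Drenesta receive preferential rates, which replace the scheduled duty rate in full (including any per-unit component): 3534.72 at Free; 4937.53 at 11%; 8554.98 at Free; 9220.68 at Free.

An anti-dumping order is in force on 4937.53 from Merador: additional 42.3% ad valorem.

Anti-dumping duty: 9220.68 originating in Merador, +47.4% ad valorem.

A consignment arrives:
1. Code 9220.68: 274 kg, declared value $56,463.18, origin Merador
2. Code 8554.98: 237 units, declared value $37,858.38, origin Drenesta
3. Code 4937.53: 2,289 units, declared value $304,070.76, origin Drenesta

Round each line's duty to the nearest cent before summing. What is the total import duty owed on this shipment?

Line 1 (9220.68, Merador, 274 kg, $56,463.18):
Base rate for 9220.68 is 17.5% + $0.50/kg.
9220.68 has an FTA preferential rate, but origin Merador is not Drenesta; base rate stands.
Additional duty on 9220.68 from Merador: +47.4%. Applied ad valorem rate: 17.5% + 47.4% = 64.9%.
Duty = $56,463.18 × 64.9% + 274 × $0.50 = $36,781.60.
Line 2 (8554.98, Drenesta, 237 units, $37,858.38):
Base rate for 8554.98 is $7.01/unit.
Origin Drenesta qualifies under the Galos–Drenesta agreement and 8554.98 is covered: preferential rate Free applies instead.
Duty = $37,858.38 × 0% = $0.00.
Line 3 (4937.53, Drenesta, 2,289 units, $304,070.76):
Base rate for 4937.53 is 13.5%.
Origin Drenesta qualifies under the Galos–Drenesta agreement and 4937.53 is covered: preferential rate 11% applies instead.
The additional-duty order on 4937.53 targets Merador, not Drenesta; it does not apply.
Duty = $304,070.76 × 11% = $33,447.78.
Total = $36,781.60 + $0.00 + $33,447.78 = $70,229.38.

$70,229.38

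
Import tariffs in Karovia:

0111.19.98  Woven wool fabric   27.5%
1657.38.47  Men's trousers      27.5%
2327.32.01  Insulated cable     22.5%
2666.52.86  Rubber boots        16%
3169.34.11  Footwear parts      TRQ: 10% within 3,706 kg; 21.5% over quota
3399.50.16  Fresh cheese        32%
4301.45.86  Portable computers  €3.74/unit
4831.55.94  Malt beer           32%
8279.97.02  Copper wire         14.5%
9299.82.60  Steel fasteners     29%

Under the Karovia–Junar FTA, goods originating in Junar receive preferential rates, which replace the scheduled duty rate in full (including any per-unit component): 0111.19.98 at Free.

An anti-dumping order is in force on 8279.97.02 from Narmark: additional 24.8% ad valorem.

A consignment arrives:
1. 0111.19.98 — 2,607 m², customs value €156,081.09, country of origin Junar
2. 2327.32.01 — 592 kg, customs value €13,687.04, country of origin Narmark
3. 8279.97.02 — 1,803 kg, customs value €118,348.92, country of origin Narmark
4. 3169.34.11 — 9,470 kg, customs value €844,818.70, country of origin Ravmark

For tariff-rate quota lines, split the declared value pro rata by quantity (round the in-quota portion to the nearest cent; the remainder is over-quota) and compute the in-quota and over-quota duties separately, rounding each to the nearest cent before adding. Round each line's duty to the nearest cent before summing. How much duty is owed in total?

€193,206.32

Line 1 (0111.19.98, Junar, 2,607 m², €156,081.09):
Base rate for 0111.19.98 is 27.5%.
Origin Junar qualifies under the Karovia–Junar agreement and 0111.19.98 is covered: preferential rate Free applies instead.
Duty = €156,081.09 × 0% = €0.00.
Line 2 (2327.32.01, Narmark, 592 kg, €13,687.04):
Base rate for 2327.32.01 is 22.5%.
Duty = €13,687.04 × 22.5% = €3,079.58.
Line 3 (8279.97.02, Narmark, 1,803 kg, €118,348.92):
Base rate for 8279.97.02 is 14.5%.
Additional duty on 8279.97.02 from Narmark: +24.8%. Applied ad valorem rate: 14.5% + 24.8% = 39.3%.
Duty = €118,348.92 × 39.3% = €46,511.13.
Line 4 (3169.34.11, Ravmark, 9,470 kg, €844,818.70):
Code 3169.34.11 is under a tariff-rate quota (threshold 3,706 kg). In-quota: 3,706 kg at 10%; over-quota: 5,764 kg at 21.5%.
Pro-rata value split: in-quota = €844,818.70 × 3,706/9,470 = €330,612.26; over-quota = €844,818.70 − €330,612.26 = €514,206.44.
In-quota duty = €330,612.26 × 10% = €33,061.23. Over-quota duty = €514,206.44 × 21.5% = €110,554.38.
Line duty = €33,061.23 + €110,554.38 = €143,615.61.
Total = €0.00 + €3,079.58 + €46,511.13 + €143,615.61 = €193,206.32.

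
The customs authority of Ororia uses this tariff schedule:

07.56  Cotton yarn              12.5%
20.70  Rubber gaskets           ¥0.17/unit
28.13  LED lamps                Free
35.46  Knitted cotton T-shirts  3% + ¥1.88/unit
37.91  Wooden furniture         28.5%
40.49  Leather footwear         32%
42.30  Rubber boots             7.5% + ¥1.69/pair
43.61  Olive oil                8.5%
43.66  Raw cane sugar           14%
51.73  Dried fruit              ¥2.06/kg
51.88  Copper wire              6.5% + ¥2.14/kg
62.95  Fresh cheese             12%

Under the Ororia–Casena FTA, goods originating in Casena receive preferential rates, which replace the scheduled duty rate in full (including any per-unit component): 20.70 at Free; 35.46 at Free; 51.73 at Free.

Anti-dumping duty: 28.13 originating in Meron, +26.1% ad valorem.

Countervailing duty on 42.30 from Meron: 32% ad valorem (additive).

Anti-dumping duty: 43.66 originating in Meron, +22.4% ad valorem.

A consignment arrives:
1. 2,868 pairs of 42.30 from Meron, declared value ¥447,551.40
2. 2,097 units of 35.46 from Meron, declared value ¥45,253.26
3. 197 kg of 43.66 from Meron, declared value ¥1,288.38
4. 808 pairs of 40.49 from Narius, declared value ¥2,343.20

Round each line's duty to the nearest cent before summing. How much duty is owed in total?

Line 1 (42.30, Meron, 2,868 pairs, ¥447,551.40):
Base rate for 42.30 is 7.5% + ¥1.69/pair.
Additional duty on 42.30 from Meron: +32%. Applied ad valorem rate: 7.5% + 32% = 39.5%.
Duty = ¥447,551.40 × 39.5% + 2,868 × ¥1.69 = ¥181,629.72.
Line 2 (35.46, Meron, 2,097 units, ¥45,253.26):
Base rate for 35.46 is 3% + ¥1.88/unit.
35.46 has an FTA preferential rate, but origin Meron is not Casena; base rate stands.
Duty = ¥45,253.26 × 3% + 2,097 × ¥1.88 = ¥5,299.96.
Line 3 (43.66, Meron, 197 kg, ¥1,288.38):
Base rate for 43.66 is 14%.
Additional duty on 43.66 from Meron: +22.4%. Applied ad valorem rate: 14% + 22.4% = 36.4%.
Duty = ¥1,288.38 × 36.4% = ¥468.97.
Line 4 (40.49, Narius, 808 pairs, ¥2,343.20):
Base rate for 40.49 is 32%.
Duty = ¥2,343.20 × 32% = ¥749.82.
Total = ¥181,629.72 + ¥5,299.96 + ¥468.97 + ¥749.82 = ¥188,148.47.

¥188,148.47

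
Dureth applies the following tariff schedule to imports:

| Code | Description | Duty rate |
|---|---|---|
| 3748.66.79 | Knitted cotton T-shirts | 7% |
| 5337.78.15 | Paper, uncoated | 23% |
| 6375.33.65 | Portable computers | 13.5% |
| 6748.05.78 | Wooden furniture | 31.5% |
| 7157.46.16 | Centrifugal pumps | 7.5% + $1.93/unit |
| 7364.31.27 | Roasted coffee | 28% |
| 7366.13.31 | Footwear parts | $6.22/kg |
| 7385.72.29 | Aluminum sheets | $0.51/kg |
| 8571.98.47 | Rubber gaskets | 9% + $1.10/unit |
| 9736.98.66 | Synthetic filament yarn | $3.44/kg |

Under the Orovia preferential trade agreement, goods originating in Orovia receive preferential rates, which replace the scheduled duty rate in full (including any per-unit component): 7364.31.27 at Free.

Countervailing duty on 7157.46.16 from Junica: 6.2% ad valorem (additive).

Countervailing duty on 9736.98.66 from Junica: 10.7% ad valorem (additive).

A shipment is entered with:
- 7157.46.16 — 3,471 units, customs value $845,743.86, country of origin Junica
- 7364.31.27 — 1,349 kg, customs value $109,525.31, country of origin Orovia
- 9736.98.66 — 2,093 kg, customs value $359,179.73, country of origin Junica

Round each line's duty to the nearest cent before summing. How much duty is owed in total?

$168,198.09

Line 1 (7157.46.16, Junica, 3,471 units, $845,743.86):
Base rate for 7157.46.16 is 7.5% + $1.93/unit.
Additional duty on 7157.46.16 from Junica: +6.2%. Applied ad valorem rate: 7.5% + 6.2% = 13.7%.
Duty = $845,743.86 × 13.7% + 3,471 × $1.93 = $122,565.94.
Line 2 (7364.31.27, Orovia, 1,349 kg, $109,525.31):
Base rate for 7364.31.27 is 28%.
Origin Orovia qualifies under the Dureth–Orovia agreement and 7364.31.27 is covered: preferential rate Free applies instead.
Duty = $109,525.31 × 0% = $0.00.
Line 3 (9736.98.66, Junica, 2,093 kg, $359,179.73):
Base rate for 9736.98.66 is $3.44/kg.
Additional duty on 9736.98.66 from Junica: +10.7% ad valorem. Applied ad valorem rate = 10.7%.
Duty = $359,179.73 × 10.7% + 2,093 × $3.44 = $45,632.15.
Total = $122,565.94 + $0.00 + $45,632.15 = $168,198.09.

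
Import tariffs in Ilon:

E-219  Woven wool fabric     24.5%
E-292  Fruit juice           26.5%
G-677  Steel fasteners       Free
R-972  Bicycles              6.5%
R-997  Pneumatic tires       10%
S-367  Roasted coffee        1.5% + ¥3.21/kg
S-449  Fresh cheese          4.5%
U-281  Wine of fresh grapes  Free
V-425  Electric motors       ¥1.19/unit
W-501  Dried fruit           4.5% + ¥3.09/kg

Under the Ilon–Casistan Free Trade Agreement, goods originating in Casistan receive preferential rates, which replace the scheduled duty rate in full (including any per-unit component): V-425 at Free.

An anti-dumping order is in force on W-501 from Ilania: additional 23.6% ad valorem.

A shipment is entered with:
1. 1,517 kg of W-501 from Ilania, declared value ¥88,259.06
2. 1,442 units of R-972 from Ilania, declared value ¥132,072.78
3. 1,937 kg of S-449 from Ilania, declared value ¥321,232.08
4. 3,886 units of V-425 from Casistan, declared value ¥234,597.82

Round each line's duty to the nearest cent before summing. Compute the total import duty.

¥52,528.50

Line 1 (W-501, Ilania, 1,517 kg, ¥88,259.06):
Base rate for W-501 is 4.5% + ¥3.09/kg.
Additional duty on W-501 from Ilania: +23.6%. Applied ad valorem rate: 4.5% + 23.6% = 28.1%.
Duty = ¥88,259.06 × 28.1% + 1,517 × ¥3.09 = ¥29,488.33.
Line 2 (R-972, Ilania, 1,442 units, ¥132,072.78):
Base rate for R-972 is 6.5%.
Duty = ¥132,072.78 × 6.5% = ¥8,584.73.
Line 3 (S-449, Ilania, 1,937 kg, ¥321,232.08):
Base rate for S-449 is 4.5%.
Duty = ¥321,232.08 × 4.5% = ¥14,455.44.
Line 4 (V-425, Casistan, 3,886 units, ¥234,597.82):
Base rate for V-425 is ¥1.19/unit.
Origin Casistan qualifies under the Ilon–Casistan agreement and V-425 is covered: preferential rate Free applies instead.
Duty = ¥234,597.82 × 0% = ¥0.00.
Total = ¥29,488.33 + ¥8,584.73 + ¥14,455.44 + ¥0.00 = ¥52,528.50.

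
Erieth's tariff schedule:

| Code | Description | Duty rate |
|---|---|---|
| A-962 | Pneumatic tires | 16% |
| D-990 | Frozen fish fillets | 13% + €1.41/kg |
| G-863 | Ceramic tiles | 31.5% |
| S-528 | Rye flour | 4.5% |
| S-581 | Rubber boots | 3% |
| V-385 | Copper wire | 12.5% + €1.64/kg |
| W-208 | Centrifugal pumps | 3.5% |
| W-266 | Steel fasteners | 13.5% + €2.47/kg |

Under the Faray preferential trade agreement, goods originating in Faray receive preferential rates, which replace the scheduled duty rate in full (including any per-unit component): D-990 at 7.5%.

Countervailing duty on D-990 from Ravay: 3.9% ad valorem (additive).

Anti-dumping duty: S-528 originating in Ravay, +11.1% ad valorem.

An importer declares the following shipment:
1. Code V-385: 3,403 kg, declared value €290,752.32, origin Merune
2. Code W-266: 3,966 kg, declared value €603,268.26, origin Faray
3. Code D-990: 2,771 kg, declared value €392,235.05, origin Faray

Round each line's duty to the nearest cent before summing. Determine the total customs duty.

€162,579.83

Line 1 (V-385, Merune, 3,403 kg, €290,752.32):
Base rate for V-385 is 12.5% + €1.64/kg.
Duty = €290,752.32 × 12.5% + 3,403 × €1.64 = €41,924.96.
Line 2 (W-266, Faray, 3,966 kg, €603,268.26):
Base rate for W-266 is 13.5% + €2.47/kg.
Origin Faray is the FTA partner but W-266 is not on the preference list; base rate stands.
Duty = €603,268.26 × 13.5% + 3,966 × €2.47 = €91,237.24.
Line 3 (D-990, Faray, 2,771 kg, €392,235.05):
Base rate for D-990 is 13% + €1.41/kg.
Origin Faray qualifies under the Erieth–Faray agreement and D-990 is covered: preferential rate 7.5% applies instead.
The additional-duty order on D-990 targets Ravay, not Faray; it does not apply.
Duty = €392,235.05 × 7.5% = €29,417.63.
Total = €41,924.96 + €91,237.24 + €29,417.63 = €162,579.83.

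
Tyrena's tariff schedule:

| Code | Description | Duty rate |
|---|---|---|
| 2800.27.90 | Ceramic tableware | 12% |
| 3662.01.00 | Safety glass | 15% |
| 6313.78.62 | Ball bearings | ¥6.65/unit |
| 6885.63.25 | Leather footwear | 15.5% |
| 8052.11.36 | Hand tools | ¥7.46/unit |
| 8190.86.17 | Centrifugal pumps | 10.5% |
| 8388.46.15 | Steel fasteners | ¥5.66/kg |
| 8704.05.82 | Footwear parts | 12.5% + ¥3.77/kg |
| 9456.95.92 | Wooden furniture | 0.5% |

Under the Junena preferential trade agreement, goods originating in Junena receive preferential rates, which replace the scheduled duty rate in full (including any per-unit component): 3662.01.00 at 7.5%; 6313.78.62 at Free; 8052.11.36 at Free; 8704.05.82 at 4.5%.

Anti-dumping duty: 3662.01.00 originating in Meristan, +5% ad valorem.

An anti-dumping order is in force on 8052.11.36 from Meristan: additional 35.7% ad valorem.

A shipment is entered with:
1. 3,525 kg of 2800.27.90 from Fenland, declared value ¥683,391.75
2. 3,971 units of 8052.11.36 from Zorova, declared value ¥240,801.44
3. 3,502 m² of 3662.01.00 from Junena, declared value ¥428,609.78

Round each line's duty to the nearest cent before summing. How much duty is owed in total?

Line 1 (2800.27.90, Fenland, 3,525 kg, ¥683,391.75):
Base rate for 2800.27.90 is 12%.
Duty = ¥683,391.75 × 12% = ¥82,007.01.
Line 2 (8052.11.36, Zorova, 3,971 units, ¥240,801.44):
Base rate for 8052.11.36 is ¥7.46/unit.
8052.11.36 has an FTA preferential rate, but origin Zorova is not Junena; base rate stands.
The additional-duty order on 8052.11.36 targets Meristan, not Zorova; it does not apply.
Duty = 3,971 × ¥7.46 = ¥29,623.66.
Line 3 (3662.01.00, Junena, 3,502 m², ¥428,609.78):
Base rate for 3662.01.00 is 15%.
Origin Junena qualifies under the Tyrena–Junena agreement and 3662.01.00 is covered: preferential rate 7.5% applies instead.
The additional-duty order on 3662.01.00 targets Meristan, not Junena; it does not apply.
Duty = ¥428,609.78 × 7.5% = ¥32,145.73.
Total = ¥82,007.01 + ¥29,623.66 + ¥32,145.73 = ¥143,776.40.

¥143,776.40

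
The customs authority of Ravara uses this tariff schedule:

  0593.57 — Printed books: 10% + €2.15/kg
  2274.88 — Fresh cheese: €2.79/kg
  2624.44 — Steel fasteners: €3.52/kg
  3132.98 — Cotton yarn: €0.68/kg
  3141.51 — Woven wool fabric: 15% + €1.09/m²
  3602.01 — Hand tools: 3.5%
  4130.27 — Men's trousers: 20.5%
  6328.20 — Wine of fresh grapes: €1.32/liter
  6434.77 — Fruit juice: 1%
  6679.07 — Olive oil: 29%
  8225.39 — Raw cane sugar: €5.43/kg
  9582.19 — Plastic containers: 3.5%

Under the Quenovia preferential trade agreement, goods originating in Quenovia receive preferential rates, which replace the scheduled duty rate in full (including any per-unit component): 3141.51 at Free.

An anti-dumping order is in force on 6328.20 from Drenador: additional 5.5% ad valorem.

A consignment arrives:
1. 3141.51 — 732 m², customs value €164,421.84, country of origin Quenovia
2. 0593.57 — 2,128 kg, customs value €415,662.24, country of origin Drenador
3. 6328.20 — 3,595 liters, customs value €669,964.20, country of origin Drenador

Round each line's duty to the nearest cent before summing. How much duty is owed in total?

€87,734.85

Line 1 (3141.51, Quenovia, 732 m², €164,421.84):
Base rate for 3141.51 is 15% + €1.09/m².
Origin Quenovia qualifies under the Ravara–Quenovia agreement and 3141.51 is covered: preferential rate Free applies instead.
Duty = €164,421.84 × 0% = €0.00.
Line 2 (0593.57, Drenador, 2,128 kg, €415,662.24):
Base rate for 0593.57 is 10% + €2.15/kg.
Duty = €415,662.24 × 10% + 2,128 × €2.15 = €46,141.42.
Line 3 (6328.20, Drenador, 3,595 liters, €669,964.20):
Base rate for 6328.20 is €1.32/liter.
Additional duty on 6328.20 from Drenador: +5.5% ad valorem. Applied ad valorem rate = 5.5%.
Duty = €669,964.20 × 5.5% + 3,595 × €1.32 = €41,593.43.
Total = €0.00 + €46,141.42 + €41,593.43 = €87,734.85.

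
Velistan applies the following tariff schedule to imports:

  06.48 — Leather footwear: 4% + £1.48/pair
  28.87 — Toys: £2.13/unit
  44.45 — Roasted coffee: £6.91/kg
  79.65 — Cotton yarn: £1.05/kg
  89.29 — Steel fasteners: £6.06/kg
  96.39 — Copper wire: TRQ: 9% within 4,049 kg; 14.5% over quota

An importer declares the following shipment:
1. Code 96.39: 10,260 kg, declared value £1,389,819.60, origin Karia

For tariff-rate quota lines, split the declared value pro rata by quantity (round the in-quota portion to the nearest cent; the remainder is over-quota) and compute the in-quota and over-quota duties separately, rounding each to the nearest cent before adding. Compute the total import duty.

£171,357.58

Line 1 (96.39, Karia, 10,260 kg, £1,389,819.60):
Code 96.39 is under a tariff-rate quota (threshold 4,049 kg). In-quota: 4,049 kg at 9%; over-quota: 6,211 kg at 14.5%.
Pro-rata value split: in-quota = £1,389,819.60 × 4,049/10,260 = £548,477.54; over-quota = £1,389,819.60 − £548,477.54 = £841,342.06.
In-quota duty = £548,477.54 × 9% = £49,362.98. Over-quota duty = £841,342.06 × 14.5% = £121,994.60.
Line duty = £49,362.98 + £121,994.60 = £171,357.58.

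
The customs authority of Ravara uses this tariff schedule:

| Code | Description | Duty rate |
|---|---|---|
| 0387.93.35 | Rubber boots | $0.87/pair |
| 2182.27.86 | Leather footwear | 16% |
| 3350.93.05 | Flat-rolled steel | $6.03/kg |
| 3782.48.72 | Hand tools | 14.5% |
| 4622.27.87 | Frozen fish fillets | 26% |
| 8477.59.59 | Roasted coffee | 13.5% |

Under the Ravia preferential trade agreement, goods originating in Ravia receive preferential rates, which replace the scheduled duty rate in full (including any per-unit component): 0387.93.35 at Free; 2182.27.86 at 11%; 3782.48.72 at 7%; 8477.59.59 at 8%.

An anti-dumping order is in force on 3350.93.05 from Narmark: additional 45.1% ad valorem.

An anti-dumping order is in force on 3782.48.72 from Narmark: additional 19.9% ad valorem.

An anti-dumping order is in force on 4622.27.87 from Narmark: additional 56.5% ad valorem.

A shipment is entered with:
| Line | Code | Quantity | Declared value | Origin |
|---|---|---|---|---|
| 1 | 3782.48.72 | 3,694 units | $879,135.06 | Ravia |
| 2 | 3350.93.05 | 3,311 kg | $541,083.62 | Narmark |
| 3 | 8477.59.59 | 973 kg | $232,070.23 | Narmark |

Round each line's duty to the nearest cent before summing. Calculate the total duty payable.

$356,862.97

Line 1 (3782.48.72, Ravia, 3,694 units, $879,135.06):
Base rate for 3782.48.72 is 14.5%.
Origin Ravia qualifies under the Ravara–Ravia agreement and 3782.48.72 is covered: preferential rate 7% applies instead.
The additional-duty order on 3782.48.72 targets Narmark, not Ravia; it does not apply.
Duty = $879,135.06 × 7% = $61,539.45.
Line 2 (3350.93.05, Narmark, 3,311 kg, $541,083.62):
Base rate for 3350.93.05 is $6.03/kg.
Additional duty on 3350.93.05 from Narmark: +45.1% ad valorem. Applied ad valorem rate = 45.1%.
Duty = $541,083.62 × 45.1% + 3,311 × $6.03 = $263,994.04.
Line 3 (8477.59.59, Narmark, 973 kg, $232,070.23):
Base rate for 8477.59.59 is 13.5%.
8477.59.59 has an FTA preferential rate, but origin Narmark is not Ravia; base rate stands.
Duty = $232,070.23 × 13.5% = $31,329.48.
Total = $61,539.45 + $263,994.04 + $31,329.48 = $356,862.97.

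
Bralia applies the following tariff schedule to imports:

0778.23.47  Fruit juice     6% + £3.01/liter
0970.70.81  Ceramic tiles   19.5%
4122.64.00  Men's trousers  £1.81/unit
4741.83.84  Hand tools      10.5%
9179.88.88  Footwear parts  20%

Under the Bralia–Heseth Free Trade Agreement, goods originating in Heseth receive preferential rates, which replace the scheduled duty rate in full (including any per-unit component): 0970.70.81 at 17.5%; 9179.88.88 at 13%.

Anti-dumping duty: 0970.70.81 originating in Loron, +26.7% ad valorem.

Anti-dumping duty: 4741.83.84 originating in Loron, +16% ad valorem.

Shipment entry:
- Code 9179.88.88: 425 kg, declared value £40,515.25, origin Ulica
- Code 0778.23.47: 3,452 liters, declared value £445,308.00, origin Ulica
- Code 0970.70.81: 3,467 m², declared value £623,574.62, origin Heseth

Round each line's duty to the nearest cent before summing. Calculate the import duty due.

£154,337.61

Line 1 (9179.88.88, Ulica, 425 kg, £40,515.25):
Base rate for 9179.88.88 is 20%.
9179.88.88 has an FTA preferential rate, but origin Ulica is not Heseth; base rate stands.
Duty = £40,515.25 × 20% = £8,103.05.
Line 2 (0778.23.47, Ulica, 3,452 liters, £445,308.00):
Base rate for 0778.23.47 is 6% + £3.01/liter.
Duty = £445,308.00 × 6% + 3,452 × £3.01 = £37,109.00.
Line 3 (0970.70.81, Heseth, 3,467 m², £623,574.62):
Base rate for 0970.70.81 is 19.5%.
Origin Heseth qualifies under the Bralia–Heseth agreement and 0970.70.81 is covered: preferential rate 17.5% applies instead.
The additional-duty order on 0970.70.81 targets Loron, not Heseth; it does not apply.
Duty = £623,574.62 × 17.5% = £109,125.56.
Total = £8,103.05 + £37,109.00 + £109,125.56 = £154,337.61.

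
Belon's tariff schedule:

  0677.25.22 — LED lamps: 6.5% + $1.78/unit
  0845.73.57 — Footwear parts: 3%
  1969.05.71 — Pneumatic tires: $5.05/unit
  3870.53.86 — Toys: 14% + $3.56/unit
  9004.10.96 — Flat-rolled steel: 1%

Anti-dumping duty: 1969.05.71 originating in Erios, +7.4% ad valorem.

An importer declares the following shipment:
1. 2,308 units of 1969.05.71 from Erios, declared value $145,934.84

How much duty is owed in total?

$22,454.58

Line 1 (1969.05.71, Erios, 2,308 units, $145,934.84):
Base rate for 1969.05.71 is $5.05/unit.
Additional duty on 1969.05.71 from Erios: +7.4% ad valorem. Applied ad valorem rate = 7.4%.
Duty = $145,934.84 × 7.4% + 2,308 × $5.05 = $22,454.58.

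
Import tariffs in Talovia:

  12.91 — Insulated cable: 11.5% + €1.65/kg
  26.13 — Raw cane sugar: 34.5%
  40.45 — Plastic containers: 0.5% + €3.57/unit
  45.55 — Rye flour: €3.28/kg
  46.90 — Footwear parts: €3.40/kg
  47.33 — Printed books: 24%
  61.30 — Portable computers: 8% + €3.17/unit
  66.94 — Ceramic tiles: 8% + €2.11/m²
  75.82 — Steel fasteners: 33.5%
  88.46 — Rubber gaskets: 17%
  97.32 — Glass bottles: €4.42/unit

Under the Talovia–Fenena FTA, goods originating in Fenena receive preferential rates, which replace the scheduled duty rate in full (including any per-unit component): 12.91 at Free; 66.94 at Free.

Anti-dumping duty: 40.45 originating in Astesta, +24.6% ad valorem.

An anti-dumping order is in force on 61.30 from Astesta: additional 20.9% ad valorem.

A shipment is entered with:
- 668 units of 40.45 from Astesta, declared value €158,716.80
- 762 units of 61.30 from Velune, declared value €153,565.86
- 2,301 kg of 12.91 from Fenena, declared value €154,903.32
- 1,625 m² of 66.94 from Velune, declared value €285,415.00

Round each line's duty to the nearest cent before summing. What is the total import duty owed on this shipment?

Line 1 (40.45, Astesta, 668 units, €158,716.80):
Base rate for 40.45 is 0.5% + €3.57/unit.
Additional duty on 40.45 from Astesta: +24.6%. Applied ad valorem rate: 0.5% + 24.6% = 25.1%.
Duty = €158,716.80 × 25.1% + 668 × €3.57 = €42,222.68.
Line 2 (61.30, Velune, 762 units, €153,565.86):
Base rate for 61.30 is 8% + €3.17/unit.
The additional-duty order on 61.30 targets Astesta, not Velune; it does not apply.
Duty = €153,565.86 × 8% + 762 × €3.17 = €14,700.81.
Line 3 (12.91, Fenena, 2,301 kg, €154,903.32):
Base rate for 12.91 is 11.5% + €1.65/kg.
Origin Fenena qualifies under the Talovia–Fenena agreement and 12.91 is covered: preferential rate Free applies instead.
Duty = €154,903.32 × 0% = €0.00.
Line 4 (66.94, Velune, 1,625 m², €285,415.00):
Base rate for 66.94 is 8% + €2.11/m².
66.94 has an FTA preferential rate, but origin Velune is not Fenena; base rate stands.
Duty = €285,415.00 × 8% + 1,625 × €2.11 = €26,261.95.
Total = €42,222.68 + €14,700.81 + €0.00 + €26,261.95 = €83,185.44.

€83,185.44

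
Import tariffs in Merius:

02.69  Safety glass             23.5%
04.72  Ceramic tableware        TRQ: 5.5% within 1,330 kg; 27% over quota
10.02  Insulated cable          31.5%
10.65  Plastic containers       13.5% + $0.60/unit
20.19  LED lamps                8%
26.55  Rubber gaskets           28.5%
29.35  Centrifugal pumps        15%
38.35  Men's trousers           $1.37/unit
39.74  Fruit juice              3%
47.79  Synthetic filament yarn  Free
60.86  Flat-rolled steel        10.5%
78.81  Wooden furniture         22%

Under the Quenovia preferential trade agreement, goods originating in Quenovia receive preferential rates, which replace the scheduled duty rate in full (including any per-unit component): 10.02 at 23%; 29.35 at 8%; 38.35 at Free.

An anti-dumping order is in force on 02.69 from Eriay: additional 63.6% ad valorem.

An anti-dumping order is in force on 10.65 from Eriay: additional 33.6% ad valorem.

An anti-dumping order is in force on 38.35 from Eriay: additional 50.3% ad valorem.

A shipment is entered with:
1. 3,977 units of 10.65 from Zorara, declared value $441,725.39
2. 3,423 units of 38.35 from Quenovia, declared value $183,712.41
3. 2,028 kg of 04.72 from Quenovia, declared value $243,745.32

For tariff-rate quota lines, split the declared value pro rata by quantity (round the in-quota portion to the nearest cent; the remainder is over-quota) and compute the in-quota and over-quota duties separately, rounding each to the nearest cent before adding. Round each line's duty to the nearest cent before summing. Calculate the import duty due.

$93,462.04

Line 1 (10.65, Zorara, 3,977 units, $441,725.39):
Base rate for 10.65 is 13.5% + $0.60/unit.
The additional-duty order on 10.65 targets Eriay, not Zorara; it does not apply.
Duty = $441,725.39 × 13.5% + 3,977 × $0.60 = $62,019.13.
Line 2 (38.35, Quenovia, 3,423 units, $183,712.41):
Base rate for 38.35 is $1.37/unit.
Origin Quenovia qualifies under the Merius–Quenovia agreement and 38.35 is covered: preferential rate Free applies instead.
The additional-duty order on 38.35 targets Eriay, not Quenovia; it does not apply.
Duty = $183,712.41 × 0% = $0.00.
Line 3 (04.72, Quenovia, 2,028 kg, $243,745.32):
Code 04.72 is under a tariff-rate quota (threshold 1,330 kg). In-quota: 1,330 kg at 5.5%; over-quota: 698 kg at 27%.
Pro-rata value split: in-quota = $243,745.32 × 1,330/2,028 = $159,852.70; over-quota = $243,745.32 − $159,852.70 = $83,892.62.
In-quota duty = $159,852.70 × 5.5% = $8,791.90. Over-quota duty = $83,892.62 × 27% = $22,651.01.
Line duty = $8,791.90 + $22,651.01 = $31,442.91.
Total = $62,019.13 + $0.00 + $31,442.91 = $93,462.04.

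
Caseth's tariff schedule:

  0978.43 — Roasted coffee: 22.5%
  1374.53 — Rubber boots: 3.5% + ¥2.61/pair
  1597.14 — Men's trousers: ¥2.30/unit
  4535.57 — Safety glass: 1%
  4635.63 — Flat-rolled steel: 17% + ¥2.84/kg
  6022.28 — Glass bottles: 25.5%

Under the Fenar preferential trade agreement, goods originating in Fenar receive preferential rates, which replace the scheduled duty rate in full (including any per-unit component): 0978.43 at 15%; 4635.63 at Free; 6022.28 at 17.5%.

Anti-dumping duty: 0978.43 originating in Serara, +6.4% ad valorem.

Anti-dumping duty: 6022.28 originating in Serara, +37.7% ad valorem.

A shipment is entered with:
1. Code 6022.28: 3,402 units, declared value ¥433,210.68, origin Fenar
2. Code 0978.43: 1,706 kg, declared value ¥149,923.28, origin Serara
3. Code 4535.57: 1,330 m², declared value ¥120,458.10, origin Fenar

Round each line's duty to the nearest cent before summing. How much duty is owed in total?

Line 1 (6022.28, Fenar, 3,402 units, ¥433,210.68):
Base rate for 6022.28 is 25.5%.
Origin Fenar qualifies under the Caseth–Fenar agreement and 6022.28 is covered: preferential rate 17.5% applies instead.
The additional-duty order on 6022.28 targets Serara, not Fenar; it does not apply.
Duty = ¥433,210.68 × 17.5% = ¥75,811.87.
Line 2 (0978.43, Serara, 1,706 kg, ¥149,923.28):
Base rate for 0978.43 is 22.5%.
0978.43 has an FTA preferential rate, but origin Serara is not Fenar; base rate stands.
Additional duty on 0978.43 from Serara: +6.4%. Applied ad valorem rate: 22.5% + 6.4% = 28.9%.
Duty = ¥149,923.28 × 28.9% = ¥43,327.83.
Line 3 (4535.57, Fenar, 1,330 m², ¥120,458.10):
Base rate for 4535.57 is 1%.
Origin Fenar is the FTA partner but 4535.57 is not on the preference list; base rate stands.
Duty = ¥120,458.10 × 1% = ¥1,204.58.
Total = ¥75,811.87 + ¥43,327.83 + ¥1,204.58 = ¥120,344.28.

¥120,344.28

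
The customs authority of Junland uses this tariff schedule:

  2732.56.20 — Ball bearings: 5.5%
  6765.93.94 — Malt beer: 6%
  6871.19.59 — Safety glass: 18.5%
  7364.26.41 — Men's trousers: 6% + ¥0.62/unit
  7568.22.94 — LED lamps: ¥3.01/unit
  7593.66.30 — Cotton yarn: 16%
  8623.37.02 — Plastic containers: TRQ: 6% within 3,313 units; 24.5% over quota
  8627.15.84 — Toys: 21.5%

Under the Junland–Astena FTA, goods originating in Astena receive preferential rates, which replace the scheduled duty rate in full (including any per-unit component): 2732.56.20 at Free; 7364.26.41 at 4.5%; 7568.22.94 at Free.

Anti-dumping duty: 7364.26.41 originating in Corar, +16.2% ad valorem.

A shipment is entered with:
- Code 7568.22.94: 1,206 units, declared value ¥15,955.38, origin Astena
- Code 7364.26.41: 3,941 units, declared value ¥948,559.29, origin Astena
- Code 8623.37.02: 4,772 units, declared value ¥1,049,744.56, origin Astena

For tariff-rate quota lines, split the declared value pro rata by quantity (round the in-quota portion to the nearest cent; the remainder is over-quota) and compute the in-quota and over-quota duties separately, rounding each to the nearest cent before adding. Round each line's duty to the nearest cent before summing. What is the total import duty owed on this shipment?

Line 1 (7568.22.94, Astena, 1,206 units, ¥15,955.38):
Base rate for 7568.22.94 is ¥3.01/unit.
Origin Astena qualifies under the Junland–Astena agreement and 7568.22.94 is covered: preferential rate Free applies instead.
Duty = ¥15,955.38 × 0% = ¥0.00.
Line 2 (7364.26.41, Astena, 3,941 units, ¥948,559.29):
Base rate for 7364.26.41 is 6% + ¥0.62/unit.
Origin Astena qualifies under the Junland–Astena agreement and 7364.26.41 is covered: preferential rate 4.5% applies instead.
The additional-duty order on 7364.26.41 targets Corar, not Astena; it does not apply.
Duty = ¥948,559.29 × 4.5% = ¥42,685.17.
Line 3 (8623.37.02, Astena, 4,772 units, ¥1,049,744.56):
Code 8623.37.02 is under a tariff-rate quota (threshold 3,313 units). In-quota: 3,313 units at 6%; over-quota: 1,459 units at 24.5%.
Pro-rata value split: in-quota = ¥1,049,744.56 × 3,313/4,772 = ¥728,793.74; over-quota = ¥1,049,744.56 − ¥728,793.74 = ¥320,950.82.
In-quota duty = ¥728,793.74 × 6% = ¥43,727.62. Over-quota duty = ¥320,950.82 × 24.5% = ¥78,632.95.
Line duty = ¥43,727.62 + ¥78,632.95 = ¥122,360.57.
Total = ¥0.00 + ¥42,685.17 + ¥122,360.57 = ¥165,045.74.

¥165,045.74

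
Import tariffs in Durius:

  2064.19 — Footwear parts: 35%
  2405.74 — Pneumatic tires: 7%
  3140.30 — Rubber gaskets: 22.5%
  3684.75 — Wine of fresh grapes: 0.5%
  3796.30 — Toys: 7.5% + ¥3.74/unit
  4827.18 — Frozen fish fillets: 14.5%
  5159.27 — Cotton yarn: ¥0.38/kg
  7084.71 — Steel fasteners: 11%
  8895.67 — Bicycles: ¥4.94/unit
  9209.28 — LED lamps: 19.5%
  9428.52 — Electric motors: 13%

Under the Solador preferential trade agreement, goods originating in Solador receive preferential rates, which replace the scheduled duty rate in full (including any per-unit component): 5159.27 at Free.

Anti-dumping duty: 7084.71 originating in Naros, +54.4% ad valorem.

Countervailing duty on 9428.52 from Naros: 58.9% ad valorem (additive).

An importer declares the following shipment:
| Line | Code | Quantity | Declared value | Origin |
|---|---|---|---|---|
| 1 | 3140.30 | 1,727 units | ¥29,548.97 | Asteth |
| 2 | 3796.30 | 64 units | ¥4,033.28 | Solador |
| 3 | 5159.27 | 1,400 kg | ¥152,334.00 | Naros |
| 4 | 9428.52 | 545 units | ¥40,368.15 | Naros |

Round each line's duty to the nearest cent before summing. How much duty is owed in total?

Line 1 (3140.30, Asteth, 1,727 units, ¥29,548.97):
Base rate for 3140.30 is 22.5%.
Duty = ¥29,548.97 × 22.5% = ¥6,648.52.
Line 2 (3796.30, Solador, 64 units, ¥4,033.28):
Base rate for 3796.30 is 7.5% + ¥3.74/unit.
Origin Solador is the FTA partner but 3796.30 is not on the preference list; base rate stands.
Duty = ¥4,033.28 × 7.5% + 64 × ¥3.74 = ¥541.86.
Line 3 (5159.27, Naros, 1,400 kg, ¥152,334.00):
Base rate for 5159.27 is ¥0.38/kg.
5159.27 has an FTA preferential rate, but origin Naros is not Solador; base rate stands.
Duty = 1,400 × ¥0.38 = ¥532.00.
Line 4 (9428.52, Naros, 545 units, ¥40,368.15):
Base rate for 9428.52 is 13%.
Additional duty on 9428.52 from Naros: +58.9%. Applied ad valorem rate: 13% + 58.9% = 71.9%.
Duty = ¥40,368.15 × 71.9% = ¥29,024.70.
Total = ¥6,648.52 + ¥541.86 + ¥532.00 + ¥29,024.70 = ¥36,747.08.

¥36,747.08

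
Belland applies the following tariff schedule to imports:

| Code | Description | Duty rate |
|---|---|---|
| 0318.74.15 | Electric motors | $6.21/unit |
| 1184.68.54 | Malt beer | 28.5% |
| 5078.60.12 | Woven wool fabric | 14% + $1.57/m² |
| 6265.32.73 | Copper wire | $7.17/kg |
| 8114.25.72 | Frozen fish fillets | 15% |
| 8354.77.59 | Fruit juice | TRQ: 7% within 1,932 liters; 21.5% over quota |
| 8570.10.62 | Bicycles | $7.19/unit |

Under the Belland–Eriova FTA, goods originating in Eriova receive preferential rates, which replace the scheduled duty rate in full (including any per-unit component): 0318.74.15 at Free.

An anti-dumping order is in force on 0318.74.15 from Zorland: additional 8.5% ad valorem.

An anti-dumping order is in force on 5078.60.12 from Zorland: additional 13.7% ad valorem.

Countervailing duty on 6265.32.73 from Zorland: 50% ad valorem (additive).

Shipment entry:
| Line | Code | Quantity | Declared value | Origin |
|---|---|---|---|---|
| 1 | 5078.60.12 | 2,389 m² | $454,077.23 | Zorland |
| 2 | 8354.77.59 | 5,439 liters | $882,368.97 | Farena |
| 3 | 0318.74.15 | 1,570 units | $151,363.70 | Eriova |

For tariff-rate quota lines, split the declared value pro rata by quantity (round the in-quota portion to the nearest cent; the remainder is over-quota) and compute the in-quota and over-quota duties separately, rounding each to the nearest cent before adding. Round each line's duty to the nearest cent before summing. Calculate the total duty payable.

Line 1 (5078.60.12, Zorland, 2,389 m², $454,077.23):
Base rate for 5078.60.12 is 14% + $1.57/m².
Additional duty on 5078.60.12 from Zorland: +13.7%. Applied ad valorem rate: 14% + 13.7% = 27.7%.
Duty = $454,077.23 × 27.7% + 2,389 × $1.57 = $129,530.12.
Line 2 (8354.77.59, Farena, 5,439 liters, $882,368.97):
Code 8354.77.59 is under a tariff-rate quota (threshold 1,932 liters). In-quota: 1,932 liters at 7%; over-quota: 3,507 liters at 21.5%.
Pro-rata value split: in-quota = $882,368.97 × 1,932/5,439 = $313,428.36; over-quota = $882,368.97 − $313,428.36 = $568,940.61.
In-quota duty = $313,428.36 × 7% = $21,939.99. Over-quota duty = $568,940.61 × 21.5% = $122,322.23.
Line duty = $21,939.99 + $122,322.23 = $144,262.22.
Line 3 (0318.74.15, Eriova, 1,570 units, $151,363.70):
Base rate for 0318.74.15 is $6.21/unit.
Origin Eriova qualifies under the Belland–Eriova agreement and 0318.74.15 is covered: preferential rate Free applies instead.
The additional-duty order on 0318.74.15 targets Zorland, not Eriova; it does not apply.
Duty = $151,363.70 × 0% = $0.00.
Total = $129,530.12 + $144,262.22 + $0.00 = $273,792.34.

$273,792.34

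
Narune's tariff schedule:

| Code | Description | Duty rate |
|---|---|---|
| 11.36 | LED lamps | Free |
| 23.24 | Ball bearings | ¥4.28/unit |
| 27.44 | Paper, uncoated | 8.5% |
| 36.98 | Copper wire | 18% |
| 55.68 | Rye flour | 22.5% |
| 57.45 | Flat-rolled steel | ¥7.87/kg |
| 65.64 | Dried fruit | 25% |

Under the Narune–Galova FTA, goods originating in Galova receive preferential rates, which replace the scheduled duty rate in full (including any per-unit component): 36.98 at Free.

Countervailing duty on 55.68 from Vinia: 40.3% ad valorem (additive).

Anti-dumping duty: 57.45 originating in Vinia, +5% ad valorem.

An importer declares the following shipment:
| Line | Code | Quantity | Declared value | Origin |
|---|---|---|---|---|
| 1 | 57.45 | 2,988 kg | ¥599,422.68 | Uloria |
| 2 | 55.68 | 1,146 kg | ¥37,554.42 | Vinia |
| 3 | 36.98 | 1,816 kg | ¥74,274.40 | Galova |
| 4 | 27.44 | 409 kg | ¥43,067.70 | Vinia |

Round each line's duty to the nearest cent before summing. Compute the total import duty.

¥50,760.49

Line 1 (57.45, Uloria, 2,988 kg, ¥599,422.68):
Base rate for 57.45 is ¥7.87/kg.
The additional-duty order on 57.45 targets Vinia, not Uloria; it does not apply.
Duty = 2,988 × ¥7.87 = ¥23,515.56.
Line 2 (55.68, Vinia, 1,146 kg, ¥37,554.42):
Base rate for 55.68 is 22.5%.
Additional duty on 55.68 from Vinia: +40.3%. Applied ad valorem rate: 22.5% + 40.3% = 62.8%.
Duty = ¥37,554.42 × 62.8% = ¥23,584.18.
Line 3 (36.98, Galova, 1,816 kg, ¥74,274.40):
Base rate for 36.98 is 18%.
Origin Galova qualifies under the Narune–Galova agreement and 36.98 is covered: preferential rate Free applies instead.
Duty = ¥74,274.40 × 0% = ¥0.00.
Line 4 (27.44, Vinia, 409 kg, ¥43,067.70):
Base rate for 27.44 is 8.5%.
Duty = ¥43,067.70 × 8.5% = ¥3,660.75.
Total = ¥23,515.56 + ¥23,584.18 + ¥0.00 + ¥3,660.75 = ¥50,760.49.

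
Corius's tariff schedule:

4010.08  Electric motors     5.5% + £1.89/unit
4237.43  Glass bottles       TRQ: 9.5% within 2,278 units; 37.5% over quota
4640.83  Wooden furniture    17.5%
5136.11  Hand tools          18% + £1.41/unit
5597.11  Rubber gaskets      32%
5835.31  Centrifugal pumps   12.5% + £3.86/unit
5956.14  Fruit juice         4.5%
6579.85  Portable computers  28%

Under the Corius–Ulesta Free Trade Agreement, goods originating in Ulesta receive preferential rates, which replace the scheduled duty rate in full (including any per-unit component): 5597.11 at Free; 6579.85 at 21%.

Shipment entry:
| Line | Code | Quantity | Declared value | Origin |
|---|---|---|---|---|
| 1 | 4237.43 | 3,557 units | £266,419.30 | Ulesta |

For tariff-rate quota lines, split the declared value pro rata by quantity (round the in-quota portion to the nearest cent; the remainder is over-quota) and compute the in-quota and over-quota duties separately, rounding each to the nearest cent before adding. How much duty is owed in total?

Line 1 (4237.43, Ulesta, 3,557 units, £266,419.30):
Code 4237.43 is under a tariff-rate quota (threshold 2,278 units). In-quota: 2,278 units at 9.5%; over-quota: 1,279 units at 37.5%.
Pro-rata value split: in-quota = £266,419.30 × 2,278/3,557 = £170,622.20; over-quota = £266,419.30 − £170,622.20 = £95,797.10.
In-quota duty = £170,622.20 × 9.5% = £16,209.11. Over-quota duty = £95,797.10 × 37.5% = £35,923.91.
Line duty = £16,209.11 + £35,923.91 = £52,133.02.

£52,133.02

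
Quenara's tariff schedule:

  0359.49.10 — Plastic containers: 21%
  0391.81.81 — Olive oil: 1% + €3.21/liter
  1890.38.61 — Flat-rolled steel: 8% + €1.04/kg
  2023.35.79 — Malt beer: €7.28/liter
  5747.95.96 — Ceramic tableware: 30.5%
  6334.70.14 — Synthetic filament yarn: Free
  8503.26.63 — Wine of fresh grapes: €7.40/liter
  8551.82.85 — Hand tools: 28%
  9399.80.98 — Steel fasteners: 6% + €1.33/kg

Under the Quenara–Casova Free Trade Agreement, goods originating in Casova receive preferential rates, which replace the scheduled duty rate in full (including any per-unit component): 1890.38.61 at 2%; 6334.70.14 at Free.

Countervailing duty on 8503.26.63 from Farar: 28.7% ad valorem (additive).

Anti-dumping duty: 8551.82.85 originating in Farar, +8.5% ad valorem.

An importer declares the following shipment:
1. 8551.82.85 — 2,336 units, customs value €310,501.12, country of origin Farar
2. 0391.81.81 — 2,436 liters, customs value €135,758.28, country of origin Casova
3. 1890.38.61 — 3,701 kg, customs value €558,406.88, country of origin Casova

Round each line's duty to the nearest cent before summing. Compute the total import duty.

€133,678.19

Line 1 (8551.82.85, Farar, 2,336 units, €310,501.12):
Base rate for 8551.82.85 is 28%.
Additional duty on 8551.82.85 from Farar: +8.5%. Applied ad valorem rate: 28% + 8.5% = 36.5%.
Duty = €310,501.12 × 36.5% = €113,332.91.
Line 2 (0391.81.81, Casova, 2,436 liters, €135,758.28):
Base rate for 0391.81.81 is 1% + €3.21/liter.
Origin Casova is the FTA partner but 0391.81.81 is not on the preference list; base rate stands.
Duty = €135,758.28 × 1% + 2,436 × €3.21 = €9,177.14.
Line 3 (1890.38.61, Casova, 3,701 kg, €558,406.88):
Base rate for 1890.38.61 is 8% + €1.04/kg.
Origin Casova qualifies under the Quenara–Casova agreement and 1890.38.61 is covered: preferential rate 2% applies instead.
Duty = €558,406.88 × 2% = €11,168.14.
Total = €113,332.91 + €9,177.14 + €11,168.14 = €133,678.19.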